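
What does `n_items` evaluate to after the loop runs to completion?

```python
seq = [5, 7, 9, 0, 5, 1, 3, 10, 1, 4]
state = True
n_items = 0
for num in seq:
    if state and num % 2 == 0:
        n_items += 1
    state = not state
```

Let's trace through this code step by step.

Initialize: seq = [5, 7, 9, 0, 5, 1, 3, 10, 1, 4]
Initialize: state = True
Initialize: n_items = 0
Entering loop: for num in seq:
After iteration 1: num = 5, state = False, n_items = 0
After iteration 2: num = 7, state = True, n_items = 0
After iteration 3: num = 9, state = False, n_items = 0
After iteration 4: num = 0, state = True, n_items = 0
After iteration 5: num = 5, state = False, n_items = 0
After iteration 6: num = 1, state = True, n_items = 0
After iteration 7: num = 3, state = False, n_items = 0
After iteration 8: num = 10, state = True, n_items = 0
After iteration 9: num = 1, state = False, n_items = 0
After iteration 10: num = 4, state = True, n_items = 0
Loop ends.

Final answer: 0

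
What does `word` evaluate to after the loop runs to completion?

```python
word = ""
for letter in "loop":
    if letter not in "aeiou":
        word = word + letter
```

Let's trace through this code step by step.

Initialize: word = ''
Entering loop: for letter in "loop":
After iteration 1: letter = 'l', word = 'l'
After iteration 2: letter = 'o', word = 'l'
After iteration 3: letter = 'o', word = 'l'
After iteration 4: letter = 'p', word = 'lp'
Loop ends.

Final answer: 'lp'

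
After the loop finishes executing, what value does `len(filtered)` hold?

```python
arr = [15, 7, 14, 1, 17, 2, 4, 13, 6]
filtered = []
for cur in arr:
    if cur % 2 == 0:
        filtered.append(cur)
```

Let's trace through this code step by step.

Initialize: arr = [15, 7, 14, 1, 17, 2, 4, 13, 6]
Initialize: filtered = []
Entering loop: for cur in arr:
After iteration 1: cur = 15, filtered = []
After iteration 2: cur = 7, filtered = []
After iteration 3: cur = 14, filtered = [14]
After iteration 4: cur = 1, filtered = [14]
After iteration 5: cur = 17, filtered = [14]
After iteration 6: cur = 2, filtered = [14, 2]
After iteration 7: cur = 4, filtered = [14, 2, 4]
After iteration 8: cur = 13, filtered = [14, 2, 4]
After iteration 9: cur = 6, filtered = [14, 2, 4, 6]
Loop ends.
len(filtered) = 4

Final answer: 4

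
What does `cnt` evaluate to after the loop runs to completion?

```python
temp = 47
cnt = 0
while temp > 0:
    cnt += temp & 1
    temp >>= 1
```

Let's trace through this code step by step.

Initialize: temp = 47
Initialize: cnt = 0
Entering loop: while temp > 0:
After iteration 1: temp = 23, cnt = 1
After iteration 2: temp = 11, cnt = 2
After iteration 3: temp = 5, cnt = 3
After iteration 4: temp = 2, cnt = 4
After iteration 5: temp = 1, cnt = 4
After iteration 6: temp = 0, cnt = 5
Loop ends.

Final answer: 5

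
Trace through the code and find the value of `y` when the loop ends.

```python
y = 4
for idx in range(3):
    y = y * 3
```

Let's trace through this code step by step.

Initialize: y = 4
Entering loop: for idx in range(3):
After iteration 1: idx = 0, y = 12
After iteration 2: idx = 1, y = 36
After iteration 3: idx = 2, y = 108
Loop ends.

Final answer: 108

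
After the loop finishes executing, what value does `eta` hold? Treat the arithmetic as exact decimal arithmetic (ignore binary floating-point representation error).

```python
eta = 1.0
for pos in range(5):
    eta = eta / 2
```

Let's trace through this code step by step.

Initialize: eta = 1.0
Entering loop: for pos in range(5):
After iteration 1: pos = 0, eta = 0.5
After iteration 2: pos = 1, eta = 0.25
After iteration 3: pos = 2, eta = 0.125
After iteration 4: pos = 3, eta = 0.0625
After iteration 5: pos = 4, eta = 0.03125
Loop ends.

Final answer: 0.03125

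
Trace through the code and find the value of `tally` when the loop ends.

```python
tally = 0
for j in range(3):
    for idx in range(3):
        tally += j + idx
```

Let's trace through this code step by step.

Initialize: tally = 0
Entering loop: for j in range(3):
After iteration 1: j = 0, tally = 3
After iteration 2: j = 1, tally = 9
After iteration 3: j = 2, tally = 18
Loop ends.

Final answer: 18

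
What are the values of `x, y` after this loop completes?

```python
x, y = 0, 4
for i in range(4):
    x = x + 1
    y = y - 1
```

Let's trace through this code step by step.

Initialize: x = 0
Initialize: y = 4
Entering loop: for i in range(4):
After iteration 1: i = 0, x = 1, y = 3
After iteration 2: i = 1, x = 2, y = 2
After iteration 3: i = 2, x = 3, y = 1
After iteration 4: i = 3, x = 4, y = 0
Loop ends.

Final answer: 4, 0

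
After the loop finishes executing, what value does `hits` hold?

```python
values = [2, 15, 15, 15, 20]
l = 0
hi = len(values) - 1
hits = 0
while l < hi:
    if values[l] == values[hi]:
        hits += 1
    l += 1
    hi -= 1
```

Let's trace through this code step by step.

Initialize: values = [2, 15, 15, 15, 20]
Initialize: l = 0
Initialize: hi = 4
Initialize: hits = 0
Entering loop: while l < hi:
After iteration 1: l = 1, hi = 3, hits = 0
After iteration 2: l = 2, hi = 2, hits = 1
Loop ends.

Final answer: 1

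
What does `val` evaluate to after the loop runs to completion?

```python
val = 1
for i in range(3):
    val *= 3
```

Let's trace through this code step by step.

Initialize: val = 1
Entering loop: for i in range(3):
After iteration 1: i = 0, val = 3
After iteration 2: i = 1, val = 9
After iteration 3: i = 2, val = 27
Loop ends.

Final answer: 27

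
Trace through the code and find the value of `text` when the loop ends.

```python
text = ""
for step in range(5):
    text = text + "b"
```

Let's trace through this code step by step.

Initialize: text = ''
Entering loop: for step in range(5):
After iteration 1: step = 0, text = 'b'
After iteration 2: step = 1, text = 'bb'
After iteration 3: step = 2, text = 'bbb'
After iteration 4: step = 3, text = 'bbbb'
After iteration 5: step = 4, text = 'bbbbb'
Loop ends.

Final answer: 'bbbbb'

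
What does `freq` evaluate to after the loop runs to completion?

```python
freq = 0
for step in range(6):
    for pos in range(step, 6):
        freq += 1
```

Let's trace through this code step by step.

Initialize: freq = 0
Entering loop: for step in range(6):
After iteration 1: step = 0, freq = 6
After iteration 2: step = 1, freq = 11
After iteration 3: step = 2, freq = 15
After iteration 4: step = 3, freq = 18
After iteration 5: step = 4, freq = 20
After iteration 6: step = 5, freq = 21
Loop ends.

Final answer: 21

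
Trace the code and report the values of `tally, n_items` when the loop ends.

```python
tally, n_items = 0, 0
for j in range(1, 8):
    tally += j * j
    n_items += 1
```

Let's trace through this code step by step.

Initialize: tally = 0
Initialize: n_items = 0
Entering loop: for j in range(1, 8):
After iteration 1: j = 1, tally = 1, n_items = 1
After iteration 2: j = 2, tally = 5, n_items = 2
After iteration 3: j = 3, tally = 14, n_items = 3
After iteration 4: j = 4, tally = 30, n_items = 4
After iteration 5: j = 5, tally = 55, n_items = 5
After iteration 6: j = 6, tally = 91, n_items = 6
After iteration 7: j = 7, tally = 140, n_items = 7
Loop ends.

Final answer: 140, 7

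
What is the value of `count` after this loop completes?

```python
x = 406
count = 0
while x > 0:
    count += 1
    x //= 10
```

Let's trace through this code step by step.

Initialize: x = 406
Initialize: count = 0
Entering loop: while x > 0:
After iteration 1: x = 40, count = 1
After iteration 2: x = 4, count = 2
After iteration 3: x = 0, count = 3
Loop ends.

Final answer: 3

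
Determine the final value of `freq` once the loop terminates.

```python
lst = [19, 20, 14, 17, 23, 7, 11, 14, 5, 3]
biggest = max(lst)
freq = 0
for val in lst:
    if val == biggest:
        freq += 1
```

Let's trace through this code step by step.

Initialize: lst = [19, 20, 14, 17, 23, 7, 11, 14, 5, 3]
Initialize: biggest = 23
Initialize: freq = 0
Entering loop: for val in lst:
After iteration 1: val = 19, freq = 0
After iteration 2: val = 20, freq = 0
After iteration 3: val = 14, freq = 0
After iteration 4: val = 17, freq = 0
After iteration 5: val = 23, freq = 1
After iteration 6: val = 7, freq = 1
After iteration 7: val = 11, freq = 1
After iteration 8: val = 14, freq = 1
After iteration 9: val = 5, freq = 1
After iteration 10: val = 3, freq = 1
Loop ends.

Final answer: 1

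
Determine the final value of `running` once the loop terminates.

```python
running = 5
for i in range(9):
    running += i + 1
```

Let's trace through this code step by step.

Initialize: running = 5
Entering loop: for i in range(9):
After iteration 1: i = 0, running = 6
After iteration 2: i = 1, running = 8
After iteration 3: i = 2, running = 11
After iteration 4: i = 3, running = 15
After iteration 5: i = 4, running = 20
After iteration 6: i = 5, running = 26
After iteration 7: i = 6, running = 33
After iteration 8: i = 7, running = 41
After iteration 9: i = 8, running = 50
Loop ends.

Final answer: 50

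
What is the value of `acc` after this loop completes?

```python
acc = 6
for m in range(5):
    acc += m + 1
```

Let's trace through this code step by step.

Initialize: acc = 6
Entering loop: for m in range(5):
After iteration 1: m = 0, acc = 7
After iteration 2: m = 1, acc = 9
After iteration 3: m = 2, acc = 12
After iteration 4: m = 3, acc = 16
After iteration 5: m = 4, acc = 21
Loop ends.

Final answer: 21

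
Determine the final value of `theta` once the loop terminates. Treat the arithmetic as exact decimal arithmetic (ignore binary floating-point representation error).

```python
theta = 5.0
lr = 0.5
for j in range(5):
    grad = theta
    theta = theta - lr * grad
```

Let's trace through this code step by step.

Initialize: theta = 5.0
Initialize: lr = 0.5
Entering loop: for j in range(5):
After iteration 1: j = 0, theta = 2.5, grad = 5.0
After iteration 2: j = 1, theta = 1.25, grad = 2.5
After iteration 3: j = 2, theta = 0.625, grad = 1.25
After iteration 4: j = 3, theta = 0.3125, grad = 0.625
After iteration 5: j = 4, theta = 0.15625, grad = 0.3125
Loop ends.

Final answer: 0.15625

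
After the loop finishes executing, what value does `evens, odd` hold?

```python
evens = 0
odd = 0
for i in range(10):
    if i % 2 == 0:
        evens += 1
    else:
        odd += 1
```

Let's trace through this code step by step.

Initialize: evens = 0
Initialize: odd = 0
Entering loop: for i in range(10):
After iteration 1: i = 0, evens = 1, odd = 0
After iteration 2: i = 1, evens = 1, odd = 1
After iteration 3: i = 2, evens = 2, odd = 1
After iteration 4: i = 3, evens = 2, odd = 2
After iteration 5: i = 4, evens = 3, odd = 2
After iteration 6: i = 5, evens = 3, odd = 3
After iteration 7: i = 6, evens = 4, odd = 3
After iteration 8: i = 7, evens = 4, odd = 4
After iteration 9: i = 8, evens = 5, odd = 4
After iteration 10: i = 9, evens = 5, odd = 5
Loop ends.

Final answer: 5, 5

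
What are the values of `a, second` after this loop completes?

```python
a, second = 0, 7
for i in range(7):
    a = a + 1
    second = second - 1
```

Let's trace through this code step by step.

Initialize: a = 0
Initialize: second = 7
Entering loop: for i in range(7):
After iteration 1: i = 0, a = 1, second = 6
After iteration 2: i = 1, a = 2, second = 5
After iteration 3: i = 2, a = 3, second = 4
After iteration 4: i = 3, a = 4, second = 3
After iteration 5: i = 4, a = 5, second = 2
After iteration 6: i = 5, a = 6, second = 1
After iteration 7: i = 6, a = 7, second = 0
Loop ends.

Final answer: 7, 0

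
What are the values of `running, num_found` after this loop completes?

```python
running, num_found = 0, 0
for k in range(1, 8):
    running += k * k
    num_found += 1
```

Let's trace through this code step by step.

Initialize: running = 0
Initialize: num_found = 0
Entering loop: for k in range(1, 8):
After iteration 1: k = 1, running = 1, num_found = 1
After iteration 2: k = 2, running = 5, num_found = 2
After iteration 3: k = 3, running = 14, num_found = 3
After iteration 4: k = 4, running = 30, num_found = 4
After iteration 5: k = 5, running = 55, num_found = 5
After iteration 6: k = 6, running = 91, num_found = 6
After iteration 7: k = 7, running = 140, num_found = 7
Loop ends.

Final answer: 140, 7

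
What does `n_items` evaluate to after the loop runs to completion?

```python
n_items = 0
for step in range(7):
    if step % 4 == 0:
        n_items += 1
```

Let's trace through this code step by step.

Initialize: n_items = 0
Entering loop: for step in range(7):
After iteration 1: step = 0, n_items = 1
After iteration 2: step = 1, n_items = 1
After iteration 3: step = 2, n_items = 1
After iteration 4: step = 3, n_items = 1
After iteration 5: step = 4, n_items = 2
After iteration 6: step = 5, n_items = 2
After iteration 7: step = 6, n_items = 2
Loop ends.

Final answer: 2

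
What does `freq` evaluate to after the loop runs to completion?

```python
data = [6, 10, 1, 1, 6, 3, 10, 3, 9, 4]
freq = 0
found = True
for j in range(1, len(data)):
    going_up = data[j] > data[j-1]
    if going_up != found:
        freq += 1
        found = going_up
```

Let's trace through this code step by step.

Initialize: data = [6, 10, 1, 1, 6, 3, 10, 3, 9, 4]
Initialize: freq = 0
Initialize: found = True
Entering loop: for j in range(1, len(data)):
After iteration 1: j = 1, freq = 0, found = True, going_up = True
After iteration 2: j = 2, freq = 1, found = False, going_up = False
After iteration 3: j = 3, freq = 1, found = False, going_up = False
After iteration 4: j = 4, freq = 2, found = True, going_up = True
After iteration 5: j = 5, freq = 3, found = False, going_up = False
After iteration 6: j = 6, freq = 4, found = True, going_up = True
After iteration 7: j = 7, freq = 5, found = False, going_up = False
After iteration 8: j = 8, freq = 6, found = True, going_up = True
After iteration 9: j = 9, freq = 7, found = False, going_up = False
Loop ends.

Final answer: 7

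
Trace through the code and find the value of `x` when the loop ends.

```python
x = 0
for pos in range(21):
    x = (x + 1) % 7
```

Let's trace through this code step by step.

Initialize: x = 0
Entering loop: for pos in range(21):
After iteration 1: pos = 0, x = 1
After iteration 2: pos = 1, x = 2
After iteration 3: pos = 2, x = 3
After iteration 4: pos = 3, x = 4
After iteration 5: pos = 4, x = 5
After iteration 6: pos = 5, x = 6
After iteration 7: pos = 6, x = 0
After iteration 8: pos = 7, x = 1
After iteration 9: pos = 8, x = 2
After iteration 10: pos = 9, x = 3
After iteration 11: pos = 10, x = 4
After iteration 12: pos = 11, x = 5
After iteration 13: pos = 12, x = 6
After iteration 14: pos = 13, x = 0
After iteration 15: pos = 14, x = 1
After iteration 16: pos = 15, x = 2
After iteration 17: pos = 16, x = 3
After iteration 18: pos = 17, x = 4
After iteration 19: pos = 18, x = 5
After iteration 20: pos = 19, x = 6
After iteration 21: pos = 20, x = 0
Loop ends.

Final answer: 0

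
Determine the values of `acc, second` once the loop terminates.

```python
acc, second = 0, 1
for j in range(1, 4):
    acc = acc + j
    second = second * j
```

Let's trace through this code step by step.

Initialize: acc = 0
Initialize: second = 1
Entering loop: for j in range(1, 4):
After iteration 1: j = 1, acc = 1, second = 1
After iteration 2: j = 2, acc = 3, second = 2
After iteration 3: j = 3, acc = 6, second = 6
Loop ends.

Final answer: 6, 6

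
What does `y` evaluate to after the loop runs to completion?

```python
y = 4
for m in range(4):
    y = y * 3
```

Let's trace through this code step by step.

Initialize: y = 4
Entering loop: for m in range(4):
After iteration 1: m = 0, y = 12
After iteration 2: m = 1, y = 36
After iteration 3: m = 2, y = 108
After iteration 4: m = 3, y = 324
Loop ends.

Final answer: 324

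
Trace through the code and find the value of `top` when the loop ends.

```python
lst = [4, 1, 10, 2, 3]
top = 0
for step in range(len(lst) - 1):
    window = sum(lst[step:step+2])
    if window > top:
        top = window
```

Let's trace through this code step by step.

Initialize: lst = [4, 1, 10, 2, 3]
Initialize: top = 0
Entering loop: for step in range(len(lst) - 1):
After iteration 1: step = 0, top = 5, window = 5
After iteration 2: step = 1, top = 11, window = 11
After iteration 3: step = 2, top = 12, window = 12
After iteration 4: step = 3, top = 12, window = 5
Loop ends.

Final answer: 12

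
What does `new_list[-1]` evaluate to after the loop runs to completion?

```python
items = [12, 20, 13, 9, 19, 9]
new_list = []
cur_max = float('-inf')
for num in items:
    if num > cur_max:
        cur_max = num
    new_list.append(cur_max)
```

Let's trace through this code step by step.

Initialize: items = [12, 20, 13, 9, 19, 9]
Initialize: new_list = []
Initialize: cur_max = -inf
Entering loop: for num in items:
After iteration 1: num = 12, new_list = [12], cur_max = 12
After iteration 2: num = 20, new_list = [12, 20], cur_max = 20
After iteration 3: num = 13, new_list = [12, 20, 20], cur_max = 20
After iteration 4: num = 9, new_list = [12, 20, 20, 20], cur_max = 20
After iteration 5: num = 19, new_list = [12, 20, 20, 20, 20], cur_max = 20
After iteration 6: num = 9, new_list = [12, 20, 20, 20, 20, 20], cur_max = 20
Loop ends.
new_list[-1] = 20

Final answer: 20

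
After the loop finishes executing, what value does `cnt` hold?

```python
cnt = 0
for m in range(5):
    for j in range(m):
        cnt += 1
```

Let's trace through this code step by step.

Initialize: cnt = 0
Entering loop: for m in range(5):
After iteration 1: m = 0, cnt = 0
After iteration 2: m = 1, cnt = 1, j = 0
After iteration 3: m = 2, cnt = 3, j = 1
After iteration 4: m = 3, cnt = 6, j = 2
After iteration 5: m = 4, cnt = 10, j = 3
Loop ends.

Final answer: 10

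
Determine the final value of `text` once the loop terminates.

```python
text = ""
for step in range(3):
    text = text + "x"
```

Let's trace through this code step by step.

Initialize: text = ''
Entering loop: for step in range(3):
After iteration 1: step = 0, text = 'x'
After iteration 2: step = 1, text = 'xx'
After iteration 3: step = 2, text = 'xxx'
Loop ends.

Final answer: 'xxx'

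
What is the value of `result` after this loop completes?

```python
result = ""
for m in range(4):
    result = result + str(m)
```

Let's trace through this code step by step.

Initialize: result = ''
Entering loop: for m in range(4):
After iteration 1: m = 0, result = '0'
After iteration 2: m = 1, result = '01'
After iteration 3: m = 2, result = '012'
After iteration 4: m = 3, result = '0123'
Loop ends.

Final answer: '0123'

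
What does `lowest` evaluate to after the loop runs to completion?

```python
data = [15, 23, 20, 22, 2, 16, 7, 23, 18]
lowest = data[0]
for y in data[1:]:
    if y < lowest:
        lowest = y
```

Let's trace through this code step by step.

Initialize: data = [15, 23, 20, 22, 2, 16, 7, 23, 18]
Initialize: lowest = 15
Entering loop: for y in data[1:]:
After iteration 1: y = 23, lowest = 15
After iteration 2: y = 20, lowest = 15
After iteration 3: y = 22, lowest = 15
After iteration 4: y = 2, lowest = 2
After iteration 5: y = 16, lowest = 2
After iteration 6: y = 7, lowest = 2
After iteration 7: y = 23, lowest = 2
After iteration 8: y = 18, lowest = 2
Loop ends.

Final answer: 2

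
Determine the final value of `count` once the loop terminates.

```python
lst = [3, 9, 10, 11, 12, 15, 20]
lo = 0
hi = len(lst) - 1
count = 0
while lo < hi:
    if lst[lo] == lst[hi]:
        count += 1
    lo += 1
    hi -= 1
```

Let's trace through this code step by step.

Initialize: lst = [3, 9, 10, 11, 12, 15, 20]
Initialize: lo = 0
Initialize: hi = 6
Initialize: count = 0
Entering loop: while lo < hi:
After iteration 1: lo = 1, hi = 5, count = 0
After iteration 2: lo = 2, hi = 4, count = 0
After iteration 3: lo = 3, hi = 3, count = 0
Loop ends.

Final answer: 0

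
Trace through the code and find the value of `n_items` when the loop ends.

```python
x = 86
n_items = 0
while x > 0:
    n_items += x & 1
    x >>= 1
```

Let's trace through this code step by step.

Initialize: x = 86
Initialize: n_items = 0
Entering loop: while x > 0:
After iteration 1: x = 43, n_items = 0
After iteration 2: x = 21, n_items = 1
After iteration 3: x = 10, n_items = 2
After iteration 4: x = 5, n_items = 2
After iteration 5: x = 2, n_items = 3
After iteration 6: x = 1, n_items = 3
After iteration 7: x = 0, n_items = 4
Loop ends.

Final answer: 4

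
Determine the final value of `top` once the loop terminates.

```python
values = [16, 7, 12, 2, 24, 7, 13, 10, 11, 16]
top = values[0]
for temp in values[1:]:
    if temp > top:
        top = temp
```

Let's trace through this code step by step.

Initialize: values = [16, 7, 12, 2, 24, 7, 13, 10, 11, 16]
Initialize: top = 16
Entering loop: for temp in values[1:]:
After iteration 1: temp = 7, top = 16
After iteration 2: temp = 12, top = 16
After iteration 3: temp = 2, top = 16
After iteration 4: temp = 24, top = 24
After iteration 5: temp = 7, top = 24
After iteration 6: temp = 13, top = 24
After iteration 7: temp = 10, top = 24
After iteration 8: temp = 11, top = 24
After iteration 9: temp = 16, top = 24
Loop ends.

Final answer: 24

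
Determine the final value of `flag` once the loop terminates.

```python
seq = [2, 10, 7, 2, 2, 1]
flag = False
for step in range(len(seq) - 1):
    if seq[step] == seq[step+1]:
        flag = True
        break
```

Let's trace through this code step by step.

Initialize: seq = [2, 10, 7, 2, 2, 1]
Initialize: flag = False
Entering loop: for step in range(len(seq) - 1):
After iteration 1: step = 0, flag = False
After iteration 2: step = 1, flag = False
After iteration 3: step = 2, flag = False
After iteration 4: step = 3, flag = True
Loop ends.

Final answer: True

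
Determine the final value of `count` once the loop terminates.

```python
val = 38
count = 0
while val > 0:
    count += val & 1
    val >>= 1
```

Let's trace through this code step by step.

Initialize: val = 38
Initialize: count = 0
Entering loop: while val > 0:
After iteration 1: val = 19, count = 0
After iteration 2: val = 9, count = 1
After iteration 3: val = 4, count = 2
After iteration 4: val = 2, count = 2
After iteration 5: val = 1, count = 2
After iteration 6: val = 0, count = 3
Loop ends.

Final answer: 3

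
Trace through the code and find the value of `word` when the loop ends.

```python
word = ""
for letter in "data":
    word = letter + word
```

Let's trace through this code step by step.

Initialize: word = ''
Entering loop: for letter in "data":
After iteration 1: letter = 'd', word = 'd'
After iteration 2: letter = 'a', word = 'ad'
After iteration 3: letter = 't', word = 'tad'
After iteration 4: letter = 'a', word = 'atad'
Loop ends.

Final answer: 'atad'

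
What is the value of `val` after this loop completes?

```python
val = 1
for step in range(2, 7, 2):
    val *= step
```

Let's trace through this code step by step.

Initialize: val = 1
Entering loop: for step in range(2, 7, 2):
After iteration 1: step = 2, val = 2
After iteration 2: step = 4, val = 8
After iteration 3: step = 6, val = 48
Loop ends.

Final answer: 48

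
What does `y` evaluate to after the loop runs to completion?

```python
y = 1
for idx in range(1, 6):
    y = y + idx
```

Let's trace through this code step by step.

Initialize: y = 1
Entering loop: for idx in range(1, 6):
After iteration 1: idx = 1, y = 2
After iteration 2: idx = 2, y = 4
After iteration 3: idx = 3, y = 7
After iteration 4: idx = 4, y = 11
After iteration 5: idx = 5, y = 16
Loop ends.

Final answer: 16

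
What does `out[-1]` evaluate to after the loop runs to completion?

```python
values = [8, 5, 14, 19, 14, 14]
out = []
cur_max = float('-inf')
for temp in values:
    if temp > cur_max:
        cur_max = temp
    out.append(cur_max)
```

Let's trace through this code step by step.

Initialize: values = [8, 5, 14, 19, 14, 14]
Initialize: out = []
Initialize: cur_max = -inf
Entering loop: for temp in values:
After iteration 1: temp = 8, out = [8], cur_max = 8
After iteration 2: temp = 5, out = [8, 8], cur_max = 8
After iteration 3: temp = 14, out = [8, 8, 14], cur_max = 14
After iteration 4: temp = 19, out = [8, 8, 14, 19], cur_max = 19
After iteration 5: temp = 14, out = [8, 8, 14, 19, 19], cur_max = 19
After iteration 6: temp = 14, out = [8, 8, 14, 19, 19, 19], cur_max = 19
Loop ends.
out[-1] = 19

Final answer: 19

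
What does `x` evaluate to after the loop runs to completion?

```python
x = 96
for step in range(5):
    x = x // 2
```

Let's trace through this code step by step.

Initialize: x = 96
Entering loop: for step in range(5):
After iteration 1: step = 0, x = 48
After iteration 2: step = 1, x = 24
After iteration 3: step = 2, x = 12
After iteration 4: step = 3, x = 6
After iteration 5: step = 4, x = 3
Loop ends.

Final answer: 3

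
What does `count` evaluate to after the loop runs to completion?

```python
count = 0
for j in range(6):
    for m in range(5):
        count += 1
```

Let's trace through this code step by step.

Initialize: count = 0
Entering loop: for j in range(6):
After iteration 1: j = 0, count = 5
After iteration 2: j = 1, count = 10
After iteration 3: j = 2, count = 15
After iteration 4: j = 3, count = 20
After iteration 5: j = 4, count = 25
After iteration 6: j = 5, count = 30
Loop ends.

Final answer: 30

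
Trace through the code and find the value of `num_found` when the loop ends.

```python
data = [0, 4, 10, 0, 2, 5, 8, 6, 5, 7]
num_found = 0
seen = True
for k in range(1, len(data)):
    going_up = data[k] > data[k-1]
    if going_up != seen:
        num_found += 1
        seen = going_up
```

Let's trace through this code step by step.

Initialize: data = [0, 4, 10, 0, 2, 5, 8, 6, 5, 7]
Initialize: num_found = 0
Initialize: seen = True
Entering loop: for k in range(1, len(data)):
After iteration 1: k = 1, num_found = 0, seen = True, going_up = True
After iteration 2: k = 2, num_found = 0, seen = True, going_up = True
After iteration 3: k = 3, num_found = 1, seen = False, going_up = False
After iteration 4: k = 4, num_found = 2, seen = True, going_up = True
After iteration 5: k = 5, num_found = 2, seen = True, going_up = True
After iteration 6: k = 6, num_found = 2, seen = True, going_up = True
After iteration 7: k = 7, num_found = 3, seen = False, going_up = False
After iteration 8: k = 8, num_found = 3, seen = False, going_up = False
After iteration 9: k = 9, num_found = 4, seen = True, going_up = True
Loop ends.

Final answer: 4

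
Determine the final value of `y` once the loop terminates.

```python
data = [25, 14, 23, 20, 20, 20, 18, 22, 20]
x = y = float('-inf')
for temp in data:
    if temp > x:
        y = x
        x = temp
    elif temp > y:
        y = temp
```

Let's trace through this code step by step.

Initialize: data = [25, 14, 23, 20, 20, 20, 18, 22, 20]
Initialize: x = -inf
Initialize: y = -inf
Entering loop: for temp in data:
After iteration 1: temp = 25, x = 25, y = -inf
After iteration 2: temp = 14, x = 25, y = 14
After iteration 3: temp = 23, x = 25, y = 23
After iteration 4: temp = 20, x = 25, y = 23
After iteration 5: temp = 20, x = 25, y = 23
After iteration 6: temp = 20, x = 25, y = 23
After iteration 7: temp = 18, x = 25, y = 23
After iteration 8: temp = 22, x = 25, y = 23
After iteration 9: temp = 20, x = 25, y = 23
Loop ends.

Final answer: 23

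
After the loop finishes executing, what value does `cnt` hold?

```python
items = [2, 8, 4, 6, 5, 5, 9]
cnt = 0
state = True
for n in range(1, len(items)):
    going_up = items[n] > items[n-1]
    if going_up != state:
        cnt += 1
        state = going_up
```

Let's trace through this code step by step.

Initialize: items = [2, 8, 4, 6, 5, 5, 9]
Initialize: cnt = 0
Initialize: state = True
Entering loop: for n in range(1, len(items)):
After iteration 1: n = 1, cnt = 0, state = True, going_up = True
After iteration 2: n = 2, cnt = 1, state = False, going_up = False
After iteration 3: n = 3, cnt = 2, state = True, going_up = True
After iteration 4: n = 4, cnt = 3, state = False, going_up = False
After iteration 5: n = 5, cnt = 3, state = False, going_up = False
After iteration 6: n = 6, cnt = 4, state = True, going_up = True
Loop ends.

Final answer: 4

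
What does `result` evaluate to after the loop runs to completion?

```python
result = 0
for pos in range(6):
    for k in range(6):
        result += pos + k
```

Let's trace through this code step by step.

Initialize: result = 0
Entering loop: for pos in range(6):
After iteration 1: pos = 0, result = 15
After iteration 2: pos = 1, result = 36
After iteration 3: pos = 2, result = 63
After iteration 4: pos = 3, result = 96
After iteration 5: pos = 4, result = 135
After iteration 6: pos = 5, result = 180
Loop ends.

Final answer: 180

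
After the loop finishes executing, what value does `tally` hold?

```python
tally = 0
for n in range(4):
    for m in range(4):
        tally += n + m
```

Let's trace through this code step by step.

Initialize: tally = 0
Entering loop: for n in range(4):
After iteration 1: n = 0, tally = 6
After iteration 2: n = 1, tally = 16
After iteration 3: n = 2, tally = 30
After iteration 4: n = 3, tally = 48
Loop ends.

Final answer: 48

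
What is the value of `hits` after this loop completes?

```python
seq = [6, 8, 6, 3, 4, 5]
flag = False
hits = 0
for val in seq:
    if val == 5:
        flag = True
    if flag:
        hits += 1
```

Let's trace through this code step by step.

Initialize: seq = [6, 8, 6, 3, 4, 5]
Initialize: flag = False
Initialize: hits = 0
Entering loop: for val in seq:
After iteration 1: val = 6, flag = False, hits = 0
After iteration 2: val = 8, flag = False, hits = 0
After iteration 3: val = 6, flag = False, hits = 0
After iteration 4: val = 3, flag = False, hits = 0
After iteration 5: val = 4, flag = False, hits = 0
After iteration 6: val = 5, flag = True, hits = 1
Loop ends.

Final answer: 1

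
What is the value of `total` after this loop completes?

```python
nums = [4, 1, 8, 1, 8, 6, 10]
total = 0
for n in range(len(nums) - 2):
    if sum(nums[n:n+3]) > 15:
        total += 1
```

Let's trace through this code step by step.

Initialize: nums = [4, 1, 8, 1, 8, 6, 10]
Initialize: total = 0
Entering loop: for n in range(len(nums) - 2):
After iteration 1: n = 0, total = 0
After iteration 2: n = 1, total = 0
After iteration 3: n = 2, total = 1
After iteration 4: n = 3, total = 1
After iteration 5: n = 4, total = 2
Loop ends.

Final answer: 2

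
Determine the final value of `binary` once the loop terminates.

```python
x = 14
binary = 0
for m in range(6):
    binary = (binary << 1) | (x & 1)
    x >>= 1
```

Let's trace through this code step by step.

Initialize: x = 14
Initialize: binary = 0
Entering loop: for m in range(6):
After iteration 1: m = 0, x = 7, binary = 0
After iteration 2: m = 1, x = 3, binary = 1
After iteration 3: m = 2, x = 1, binary = 3
After iteration 4: m = 3, x = 0, binary = 7
After iteration 5: m = 4, x = 0, binary = 14
After iteration 6: m = 5, x = 0, binary = 28
Loop ends.

Final answer: 28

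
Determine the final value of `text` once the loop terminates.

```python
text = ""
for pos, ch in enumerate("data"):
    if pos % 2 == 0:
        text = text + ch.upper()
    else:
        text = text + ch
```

Let's trace through this code step by step.

Initialize: text = ''
Entering loop: for pos, ch in enumerate("data"):
After iteration 1: pos = 0, ch = 'd', text = 'D'
After iteration 2: pos = 1, ch = 'a', text = 'Da'
After iteration 3: pos = 2, ch = 't', text = 'DaT'
After iteration 4: pos = 3, ch = 'a', text = 'DaTa'
Loop ends.

Final answer: 'DaTa'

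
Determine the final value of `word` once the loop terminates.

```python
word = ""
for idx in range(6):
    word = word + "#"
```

Let's trace through this code step by step.

Initialize: word = ''
Entering loop: for idx in range(6):
After iteration 1: idx = 0, word = '#'
After iteration 2: idx = 1, word = '##'
After iteration 3: idx = 2, word = '###'
After iteration 4: idx = 3, word = '####'
After iteration 5: idx = 4, word = '#####'
After iteration 6: idx = 5, word = '######'
Loop ends.

Final answer: '######'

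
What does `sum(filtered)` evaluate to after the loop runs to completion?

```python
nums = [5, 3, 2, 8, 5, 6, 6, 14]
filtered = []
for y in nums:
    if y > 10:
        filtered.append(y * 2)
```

Let's trace through this code step by step.

Initialize: nums = [5, 3, 2, 8, 5, 6, 6, 14]
Initialize: filtered = []
Entering loop: for y in nums:
After iteration 1: y = 5, filtered = []
After iteration 2: y = 3, filtered = []
After iteration 3: y = 2, filtered = []
After iteration 4: y = 8, filtered = []
After iteration 5: y = 5, filtered = []
After iteration 6: y = 6, filtered = []
After iteration 7: y = 6, filtered = []
After iteration 8: y = 14, filtered = [28]
Loop ends.
sum(filtered) = 28

Final answer: 28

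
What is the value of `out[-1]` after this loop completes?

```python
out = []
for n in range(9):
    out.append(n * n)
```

Let's trace through this code step by step.

Initialize: out = []
Entering loop: for n in range(9):
After iteration 1: n = 0, out = [0]
After iteration 2: n = 1, out = [0, 1]
After iteration 3: n = 2, out = [0, 1, 4]
After iteration 4: n = 3, out = [0, 1, 4, 9]
After iteration 5: n = 4, out = [0, 1, 4, 9, 16]
After iteration 6: n = 5, out = [0, 1, 4, 9, 16, 25]
After iteration 7: n = 6, out = [0, 1, 4, 9, 16, 25, 36]
After iteration 8: n = 7, out = [0, 1, 4, 9, 16, 25, 36, 49]
After iteration 9: n = 8, out = [0, 1, 4, 9, 16, 25, 36, 49, 64]
Loop ends.
out[-1] = 64

Final answer: 64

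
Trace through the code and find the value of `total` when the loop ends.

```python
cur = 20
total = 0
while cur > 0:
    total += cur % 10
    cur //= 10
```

Let's trace through this code step by step.

Initialize: cur = 20
Initialize: total = 0
Entering loop: while cur > 0:
After iteration 1: cur = 2, total = 0
After iteration 2: cur = 0, total = 2
Loop ends.

Final answer: 2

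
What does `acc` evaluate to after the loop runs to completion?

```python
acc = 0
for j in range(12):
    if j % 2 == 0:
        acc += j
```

Let's trace through this code step by step.

Initialize: acc = 0
Entering loop: for j in range(12):
After iteration 1: j = 0, acc = 0
After iteration 2: j = 1, acc = 0
After iteration 3: j = 2, acc = 2
After iteration 4: j = 3, acc = 2
After iteration 5: j = 4, acc = 6
After iteration 6: j = 5, acc = 6
After iteration 7: j = 6, acc = 12
After iteration 8: j = 7, acc = 12
After iteration 9: j = 8, acc = 20
After iteration 10: j = 9, acc = 20
After iteration 11: j = 10, acc = 30
After iteration 12: j = 11, acc = 30
Loop ends.

Final answer: 30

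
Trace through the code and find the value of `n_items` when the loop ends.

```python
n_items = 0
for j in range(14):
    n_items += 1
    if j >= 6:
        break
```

Let's trace through this code step by step.

Initialize: n_items = 0
Entering loop: for j in range(14):
After iteration 1: j = 0, n_items = 1
After iteration 2: j = 1, n_items = 2
After iteration 3: j = 2, n_items = 3
After iteration 4: j = 3, n_items = 4
After iteration 5: j = 4, n_items = 5
After iteration 6: j = 5, n_items = 6
After iteration 7: j = 6, n_items = 7
Loop ends.

Final answer: 7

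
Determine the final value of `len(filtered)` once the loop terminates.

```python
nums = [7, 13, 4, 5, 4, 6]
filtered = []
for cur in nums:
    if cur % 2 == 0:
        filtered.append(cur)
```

Let's trace through this code step by step.

Initialize: nums = [7, 13, 4, 5, 4, 6]
Initialize: filtered = []
Entering loop: for cur in nums:
After iteration 1: cur = 7, filtered = []
After iteration 2: cur = 13, filtered = []
After iteration 3: cur = 4, filtered = [4]
After iteration 4: cur = 5, filtered = [4]
After iteration 5: cur = 4, filtered = [4, 4]
After iteration 6: cur = 6, filtered = [4, 4, 6]
Loop ends.
len(filtered) = 3

Final answer: 3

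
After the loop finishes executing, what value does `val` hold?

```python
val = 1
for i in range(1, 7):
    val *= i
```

Let's trace through this code step by step.

Initialize: val = 1
Entering loop: for i in range(1, 7):
After iteration 1: i = 1, val = 1
After iteration 2: i = 2, val = 2
After iteration 3: i = 3, val = 6
After iteration 4: i = 4, val = 24
After iteration 5: i = 5, val = 120
After iteration 6: i = 6, val = 720
Loop ends.

Final answer: 720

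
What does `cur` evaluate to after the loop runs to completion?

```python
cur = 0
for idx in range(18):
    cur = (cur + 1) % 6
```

Let's trace through this code step by step.

Initialize: cur = 0
Entering loop: for idx in range(18):
After iteration 1: idx = 0, cur = 1
After iteration 2: idx = 1, cur = 2
After iteration 3: idx = 2, cur = 3
After iteration 4: idx = 3, cur = 4
After iteration 5: idx = 4, cur = 5
After iteration 6: idx = 5, cur = 0
After iteration 7: idx = 6, cur = 1
After iteration 8: idx = 7, cur = 2
After iteration 9: idx = 8, cur = 3
After iteration 10: idx = 9, cur = 4
After iteration 11: idx = 10, cur = 5
After iteration 12: idx = 11, cur = 0
After iteration 13: idx = 12, cur = 1
After iteration 14: idx = 13, cur = 2
After iteration 15: idx = 14, cur = 3
After iteration 16: idx = 15, cur = 4
After iteration 17: idx = 16, cur = 5
After iteration 18: idx = 17, cur = 0
Loop ends.

Final answer: 0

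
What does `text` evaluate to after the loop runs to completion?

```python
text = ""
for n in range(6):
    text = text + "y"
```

Let's trace through this code step by step.

Initialize: text = ''
Entering loop: for n in range(6):
After iteration 1: n = 0, text = 'y'
After iteration 2: n = 1, text = 'yy'
After iteration 3: n = 2, text = 'yyy'
After iteration 4: n = 3, text = 'yyyy'
After iteration 5: n = 4, text = 'yyyyy'
After iteration 6: n = 5, text = 'yyyyyy'
Loop ends.

Final answer: 'yyyyyy'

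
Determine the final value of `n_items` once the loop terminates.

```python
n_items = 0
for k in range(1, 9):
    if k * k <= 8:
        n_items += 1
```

Let's trace through this code step by step.

Initialize: n_items = 0
Entering loop: for k in range(1, 9):
After iteration 1: k = 1, n_items = 1
After iteration 2: k = 2, n_items = 2
After iteration 3: k = 3, n_items = 2
After iteration 4: k = 4, n_items = 2
After iteration 5: k = 5, n_items = 2
After iteration 6: k = 6, n_items = 2
After iteration 7: k = 7, n_items = 2
After iteration 8: k = 8, n_items = 2
Loop ends.

Final answer: 2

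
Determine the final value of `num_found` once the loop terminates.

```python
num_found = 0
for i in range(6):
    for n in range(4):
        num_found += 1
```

Let's trace through this code step by step.

Initialize: num_found = 0
Entering loop: for i in range(6):
After iteration 1: i = 0, num_found = 4
After iteration 2: i = 1, num_found = 8
After iteration 3: i = 2, num_found = 12
After iteration 4: i = 3, num_found = 16
After iteration 5: i = 4, num_found = 20
After iteration 6: i = 5, num_found = 24
Loop ends.

Final answer: 24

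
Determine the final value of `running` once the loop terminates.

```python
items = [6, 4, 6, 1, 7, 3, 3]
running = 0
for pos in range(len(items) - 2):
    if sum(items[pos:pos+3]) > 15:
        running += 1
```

Let's trace through this code step by step.

Initialize: items = [6, 4, 6, 1, 7, 3, 3]
Initialize: running = 0
Entering loop: for pos in range(len(items) - 2):
After iteration 1: pos = 0, running = 1
After iteration 2: pos = 1, running = 1
After iteration 3: pos = 2, running = 1
After iteration 4: pos = 3, running = 1
After iteration 5: pos = 4, running = 1
Loop ends.

Final answer: 1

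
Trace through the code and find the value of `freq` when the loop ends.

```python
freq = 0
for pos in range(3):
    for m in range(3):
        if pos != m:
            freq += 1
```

Let's trace through this code step by step.

Initialize: freq = 0
Entering loop: for pos in range(3):
After iteration 1: pos = 0, freq = 2
After iteration 2: pos = 1, freq = 4
After iteration 3: pos = 2, freq = 6
Loop ends.

Final answer: 6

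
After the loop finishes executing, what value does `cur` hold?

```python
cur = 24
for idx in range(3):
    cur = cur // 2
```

Let's trace through this code step by step.

Initialize: cur = 24
Entering loop: for idx in range(3):
After iteration 1: idx = 0, cur = 12
After iteration 2: idx = 1, cur = 6
After iteration 3: idx = 2, cur = 3
Loop ends.

Final answer: 3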